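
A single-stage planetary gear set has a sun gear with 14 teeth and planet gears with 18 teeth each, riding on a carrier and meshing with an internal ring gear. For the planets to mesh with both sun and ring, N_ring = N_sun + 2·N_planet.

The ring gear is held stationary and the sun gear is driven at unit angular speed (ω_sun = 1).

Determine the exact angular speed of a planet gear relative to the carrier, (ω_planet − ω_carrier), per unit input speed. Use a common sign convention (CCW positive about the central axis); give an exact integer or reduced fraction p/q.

-175/288

N_ring = 14 + 2·18 = 50
14(ω_s−ω_c) = −50(ω_r−ω_c),  ω_r=0, ω_s=1
14(1−ω_c) = −50(0−ω_c)  ⇒  64ω_c = 14  ⇒  ω_c = 7/32
sun–planet: 14·(1−7/32) = −18·(ω_p−ω_c)  ⇒  ω_p−ω_c = −(14/18)·(25/32) = -175/288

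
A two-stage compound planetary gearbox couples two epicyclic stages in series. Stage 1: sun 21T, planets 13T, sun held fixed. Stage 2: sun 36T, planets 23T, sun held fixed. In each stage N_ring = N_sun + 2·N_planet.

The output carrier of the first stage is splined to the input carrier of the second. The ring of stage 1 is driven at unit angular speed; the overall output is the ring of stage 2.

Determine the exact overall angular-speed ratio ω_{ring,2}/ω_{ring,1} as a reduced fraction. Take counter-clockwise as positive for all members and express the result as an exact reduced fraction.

Stage 1: N_ring = 21 + 2·13 = 47
Stage 1: 21(ω_s−ω_c) = −47(ω_r−ω_c),  ω_s=0, ω_r=1
Stage 1: 21(0−ω_c) = −47(1−ω_c)  ⇒  68ω_c = 47  ⇒  ω_c = 47/68
  ⇒ ω_c¹/ω_r¹ = 47/68
Stage 2: N_ring = 36 + 2·23 = 82
Stage 2: 36(ω_s−ω_c) = −82(ω_r−ω_c),  ω_s=0, ω_c=1
Stage 2: ω_r = 1 − (36/82)(0−1) = 59/41
  ⇒ ω_r²/ω_c² = 59/41
Coupling ω_c² = ω_c¹ ⇒ overall = 47/68 × 59/41 = 2773/2788

2773/2788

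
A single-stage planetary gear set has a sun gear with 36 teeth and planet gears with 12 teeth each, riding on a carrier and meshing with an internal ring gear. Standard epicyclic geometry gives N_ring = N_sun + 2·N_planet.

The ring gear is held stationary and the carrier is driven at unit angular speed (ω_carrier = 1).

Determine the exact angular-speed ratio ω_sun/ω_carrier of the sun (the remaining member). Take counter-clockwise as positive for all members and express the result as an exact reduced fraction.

N_ring = 36 + 2·12 = 60
36(ω_s−ω_c) = −60(ω_r−ω_c),  ω_r=0, ω_c=1
ω_s = 1 − (60/36)(0−1) = 8/3
ω_s/ω_c = 8/3

8/3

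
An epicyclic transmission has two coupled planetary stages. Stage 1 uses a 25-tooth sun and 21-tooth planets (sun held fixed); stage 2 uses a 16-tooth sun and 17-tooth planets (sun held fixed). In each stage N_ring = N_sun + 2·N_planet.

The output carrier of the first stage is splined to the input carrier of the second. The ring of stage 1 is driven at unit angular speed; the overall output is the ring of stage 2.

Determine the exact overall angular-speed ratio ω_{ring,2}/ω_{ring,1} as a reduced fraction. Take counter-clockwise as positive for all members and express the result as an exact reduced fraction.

2211/2300

Stage 1: N_ring = 25 + 2·21 = 67
Stage 1: 25(ω_s−ω_c) = −67(ω_r−ω_c),  ω_s=0, ω_r=1
Stage 1: 25(0−ω_c) = −67(1−ω_c)  ⇒  92ω_c = 67  ⇒  ω_c = 67/92
  ⇒ ω_c¹/ω_r¹ = 67/92
Stage 2: N_ring = 16 + 2·17 = 50
Stage 2: 16(ω_s−ω_c) = −50(ω_r−ω_c),  ω_s=0, ω_c=1
Stage 2: ω_r = 1 − (16/50)(0−1) = 33/25
  ⇒ ω_r²/ω_c² = 33/25
Coupling ω_c² = ω_c¹ ⇒ overall = 67/92 × 33/25 = 2211/2300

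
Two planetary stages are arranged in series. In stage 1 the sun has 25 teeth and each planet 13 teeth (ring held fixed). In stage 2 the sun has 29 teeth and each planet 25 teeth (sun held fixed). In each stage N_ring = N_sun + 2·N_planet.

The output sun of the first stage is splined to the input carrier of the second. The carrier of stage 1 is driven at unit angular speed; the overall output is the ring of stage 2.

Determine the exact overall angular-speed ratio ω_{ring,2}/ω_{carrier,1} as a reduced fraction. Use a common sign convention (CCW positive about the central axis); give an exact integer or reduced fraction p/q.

Stage 1: N_ring = 25 + 2·13 = 51
Stage 1: 25(ω_s−ω_c) = −51(ω_r−ω_c),  ω_r=0, ω_c=1
Stage 1: ω_s = 1 − (51/25)(0−1) = 76/25
  ⇒ ω_s¹/ω_c¹ = 76/25
Stage 2: N_ring = 29 + 2·25 = 79
Stage 2: 29(ω_s−ω_c) = −79(ω_r−ω_c),  ω_s=0, ω_c=1
Stage 2: ω_r = 1 − (29/79)(0−1) = 108/79
  ⇒ ω_r²/ω_c² = 108/79
Coupling ω_c² = ω_s¹ ⇒ overall = 76/25 × 108/79 = 8208/1975

8208/1975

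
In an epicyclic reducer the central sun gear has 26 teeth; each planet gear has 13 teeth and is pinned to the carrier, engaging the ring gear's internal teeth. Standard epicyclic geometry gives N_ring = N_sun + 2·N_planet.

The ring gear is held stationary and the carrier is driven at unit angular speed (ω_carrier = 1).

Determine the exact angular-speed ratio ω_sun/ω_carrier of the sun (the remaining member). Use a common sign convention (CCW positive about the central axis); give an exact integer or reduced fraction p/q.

3

N_ring = 26 + 2·13 = 52
26(ω_s−ω_c) = −52(ω_r−ω_c),  ω_r=0, ω_c=1
ω_s = 1 − (52/26)(0−1) = 3
ω_s/ω_c = 3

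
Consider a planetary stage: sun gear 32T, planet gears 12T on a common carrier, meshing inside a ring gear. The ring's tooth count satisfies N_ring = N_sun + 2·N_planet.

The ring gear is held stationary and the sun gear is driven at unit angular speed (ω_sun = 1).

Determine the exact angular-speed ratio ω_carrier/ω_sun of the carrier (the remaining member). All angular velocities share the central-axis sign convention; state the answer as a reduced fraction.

4/11

N_ring = 32 + 2·12 = 56
32(ω_s−ω_c) = −56(ω_r−ω_c),  ω_r=0, ω_s=1
32(1−ω_c) = −56(0−ω_c)  ⇒  88ω_c = 32  ⇒  ω_c = 4/11
ω_c/ω_s = 4/11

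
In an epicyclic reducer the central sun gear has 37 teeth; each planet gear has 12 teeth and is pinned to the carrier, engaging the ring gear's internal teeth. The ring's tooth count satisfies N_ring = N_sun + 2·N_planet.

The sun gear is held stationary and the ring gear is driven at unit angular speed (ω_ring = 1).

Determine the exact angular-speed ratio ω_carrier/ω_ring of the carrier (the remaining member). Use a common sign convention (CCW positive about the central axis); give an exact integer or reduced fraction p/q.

61/98

N_ring = 37 + 2·12 = 61
37(ω_s−ω_c) = −61(ω_r−ω_c),  ω_s=0, ω_r=1
37(0−ω_c) = −61(1−ω_c)  ⇒  98ω_c = 61  ⇒  ω_c = 61/98
ω_c/ω_r = 61/98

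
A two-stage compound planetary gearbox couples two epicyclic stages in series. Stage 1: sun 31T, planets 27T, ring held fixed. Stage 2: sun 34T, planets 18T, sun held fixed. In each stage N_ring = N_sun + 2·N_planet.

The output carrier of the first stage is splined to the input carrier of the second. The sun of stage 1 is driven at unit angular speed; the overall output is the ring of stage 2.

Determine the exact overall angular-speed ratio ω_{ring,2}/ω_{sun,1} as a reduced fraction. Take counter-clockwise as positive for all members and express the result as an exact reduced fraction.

403/1015

Stage 1: N_ring = 31 + 2·27 = 85
Stage 1: 31(ω_s−ω_c) = −85(ω_r−ω_c),  ω_r=0, ω_s=1
Stage 1: 31(1−ω_c) = −85(0−ω_c)  ⇒  116ω_c = 31  ⇒  ω_c = 31/116
  ⇒ ω_c¹/ω_s¹ = 31/116
Stage 2: N_ring = 34 + 2·18 = 70
Stage 2: 34(ω_s−ω_c) = −70(ω_r−ω_c),  ω_s=0, ω_c=1
Stage 2: ω_r = 1 − (34/70)(0−1) = 52/35
  ⇒ ω_r²/ω_c² = 52/35
Coupling ω_c² = ω_c¹ ⇒ overall = 31/116 × 52/35 = 403/1015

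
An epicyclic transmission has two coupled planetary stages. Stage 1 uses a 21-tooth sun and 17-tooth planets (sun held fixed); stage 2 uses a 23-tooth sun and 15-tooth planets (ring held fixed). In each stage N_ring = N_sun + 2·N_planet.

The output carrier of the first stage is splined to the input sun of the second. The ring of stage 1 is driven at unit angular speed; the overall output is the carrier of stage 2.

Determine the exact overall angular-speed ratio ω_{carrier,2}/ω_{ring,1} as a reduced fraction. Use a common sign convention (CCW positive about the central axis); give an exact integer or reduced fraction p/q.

Stage 1: N_ring = 21 + 2·17 = 55
Stage 1: 21(ω_s−ω_c) = −55(ω_r−ω_c),  ω_s=0, ω_r=1
Stage 1: 21(0−ω_c) = −55(1−ω_c)  ⇒  76ω_c = 55  ⇒  ω_c = 55/76
  ⇒ ω_c¹/ω_r¹ = 55/76
Stage 2: N_ring = 23 + 2·15 = 53
Stage 2: 23(ω_s−ω_c) = −53(ω_r−ω_c),  ω_r=0, ω_s=1
Stage 2: 23(1−ω_c) = −53(0−ω_c)  ⇒  76ω_c = 23  ⇒  ω_c = 23/76
  ⇒ ω_c²/ω_s² = 23/76
Coupling ω_s² = ω_c¹ ⇒ overall = 55/76 × 23/76 = 1265/5776

1265/5776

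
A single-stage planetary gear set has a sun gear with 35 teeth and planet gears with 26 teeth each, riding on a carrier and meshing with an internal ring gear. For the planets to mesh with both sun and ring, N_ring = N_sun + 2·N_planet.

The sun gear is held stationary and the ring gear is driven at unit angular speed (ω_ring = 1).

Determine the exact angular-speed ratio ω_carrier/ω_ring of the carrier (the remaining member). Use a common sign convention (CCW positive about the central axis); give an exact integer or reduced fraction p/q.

N_ring = 35 + 2·26 = 87
35(ω_s−ω_c) = −87(ω_r−ω_c),  ω_s=0, ω_r=1
35(0−ω_c) = −87(1−ω_c)  ⇒  122ω_c = 87  ⇒  ω_c = 87/122
ω_c/ω_r = 87/122

87/122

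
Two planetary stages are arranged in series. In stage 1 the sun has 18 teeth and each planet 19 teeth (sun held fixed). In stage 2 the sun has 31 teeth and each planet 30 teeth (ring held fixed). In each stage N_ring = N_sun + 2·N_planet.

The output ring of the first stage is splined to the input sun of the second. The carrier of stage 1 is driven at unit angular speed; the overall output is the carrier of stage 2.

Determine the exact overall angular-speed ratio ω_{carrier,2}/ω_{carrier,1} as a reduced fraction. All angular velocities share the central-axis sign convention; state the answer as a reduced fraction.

Stage 1: N_ring = 18 + 2·19 = 56
Stage 1: 18(ω_s−ω_c) = −56(ω_r−ω_c),  ω_s=0, ω_c=1
Stage 1: ω_r = 1 − (18/56)(0−1) = 37/28
  ⇒ ω_r¹/ω_c¹ = 37/28
Stage 2: N_ring = 31 + 2·30 = 91
Stage 2: 31(ω_s−ω_c) = −91(ω_r−ω_c),  ω_r=0, ω_s=1
Stage 2: 31(1−ω_c) = −91(0−ω_c)  ⇒  122ω_c = 31  ⇒  ω_c = 31/122
  ⇒ ω_c²/ω_s² = 31/122
Coupling ω_s² = ω_r¹ ⇒ overall = 37/28 × 31/122 = 1147/3416

1147/3416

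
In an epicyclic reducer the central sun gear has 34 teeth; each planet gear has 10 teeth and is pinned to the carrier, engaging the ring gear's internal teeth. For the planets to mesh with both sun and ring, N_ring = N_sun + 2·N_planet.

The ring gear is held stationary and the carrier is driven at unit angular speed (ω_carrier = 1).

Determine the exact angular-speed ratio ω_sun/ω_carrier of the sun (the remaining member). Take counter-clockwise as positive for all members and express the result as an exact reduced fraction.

N_ring = 34 + 2·10 = 54
34(ω_s−ω_c) = −54(ω_r−ω_c),  ω_r=0, ω_c=1
ω_s = 1 − (54/34)(0−1) = 44/17
ω_s/ω_c = 44/17

44/17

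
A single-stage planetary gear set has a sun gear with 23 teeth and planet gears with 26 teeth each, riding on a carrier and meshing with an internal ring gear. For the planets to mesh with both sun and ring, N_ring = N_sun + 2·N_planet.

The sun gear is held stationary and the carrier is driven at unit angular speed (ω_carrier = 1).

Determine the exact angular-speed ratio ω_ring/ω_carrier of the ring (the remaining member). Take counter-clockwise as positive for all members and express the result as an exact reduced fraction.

N_ring = 23 + 2·26 = 75
23(ω_s−ω_c) = −75(ω_r−ω_c),  ω_s=0, ω_c=1
ω_r = 1 − (23/75)(0−1) = 98/75
ω_r/ω_c = 98/75

98/75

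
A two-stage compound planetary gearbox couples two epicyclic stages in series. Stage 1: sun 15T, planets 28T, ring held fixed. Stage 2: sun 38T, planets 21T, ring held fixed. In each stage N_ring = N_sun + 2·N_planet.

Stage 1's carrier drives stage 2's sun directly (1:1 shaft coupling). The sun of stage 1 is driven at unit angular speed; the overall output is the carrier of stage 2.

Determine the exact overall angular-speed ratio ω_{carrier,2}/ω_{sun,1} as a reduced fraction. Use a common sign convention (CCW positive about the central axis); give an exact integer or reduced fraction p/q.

285/5074

Stage 1: N_ring = 15 + 2·28 = 71
Stage 1: 15(ω_s−ω_c) = −71(ω_r−ω_c),  ω_r=0, ω_s=1
Stage 1: 15(1−ω_c) = −71(0−ω_c)  ⇒  86ω_c = 15  ⇒  ω_c = 15/86
  ⇒ ω_c¹/ω_s¹ = 15/86
Stage 2: N_ring = 38 + 2·21 = 80
Stage 2: 38(ω_s−ω_c) = −80(ω_r−ω_c),  ω_r=0, ω_s=1
Stage 2: 38(1−ω_c) = −80(0−ω_c)  ⇒  118ω_c = 38  ⇒  ω_c = 19/59
  ⇒ ω_c²/ω_s² = 19/59
Coupling ω_s² = ω_c¹ ⇒ overall = 15/86 × 19/59 = 285/5074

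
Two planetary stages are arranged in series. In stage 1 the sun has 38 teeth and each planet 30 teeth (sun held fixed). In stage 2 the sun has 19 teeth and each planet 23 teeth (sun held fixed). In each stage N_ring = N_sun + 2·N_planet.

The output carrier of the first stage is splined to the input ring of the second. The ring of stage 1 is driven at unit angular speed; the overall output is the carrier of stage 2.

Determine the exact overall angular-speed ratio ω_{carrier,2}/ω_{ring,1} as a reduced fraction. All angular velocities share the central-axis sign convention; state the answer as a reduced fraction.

Stage 1: N_ring = 38 + 2·30 = 98
Stage 1: 38(ω_s−ω_c) = −98(ω_r−ω_c),  ω_s=0, ω_r=1
Stage 1: 38(0−ω_c) = −98(1−ω_c)  ⇒  136ω_c = 98  ⇒  ω_c = 49/68
  ⇒ ω_c¹/ω_r¹ = 49/68
Stage 2: N_ring = 19 + 2·23 = 65
Stage 2: 19(ω_s−ω_c) = −65(ω_r−ω_c),  ω_s=0, ω_r=1
Stage 2: 19(0−ω_c) = −65(1−ω_c)  ⇒  84ω_c = 65  ⇒  ω_c = 65/84
  ⇒ ω_c²/ω_r² = 65/84
Coupling ω_r² = ω_c¹ ⇒ overall = 49/68 × 65/84 = 455/816

455/816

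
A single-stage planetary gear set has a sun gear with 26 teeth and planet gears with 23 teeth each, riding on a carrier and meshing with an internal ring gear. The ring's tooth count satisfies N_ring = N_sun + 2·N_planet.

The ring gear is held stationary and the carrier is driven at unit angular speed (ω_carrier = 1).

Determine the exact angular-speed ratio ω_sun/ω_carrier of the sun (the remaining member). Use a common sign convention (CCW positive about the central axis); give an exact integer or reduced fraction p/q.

N_ring = 26 + 2·23 = 72
26(ω_s−ω_c) = −72(ω_r−ω_c),  ω_r=0, ω_c=1
ω_s = 1 − (72/26)(0−1) = 49/13
ω_s/ω_c = 49/13

49/13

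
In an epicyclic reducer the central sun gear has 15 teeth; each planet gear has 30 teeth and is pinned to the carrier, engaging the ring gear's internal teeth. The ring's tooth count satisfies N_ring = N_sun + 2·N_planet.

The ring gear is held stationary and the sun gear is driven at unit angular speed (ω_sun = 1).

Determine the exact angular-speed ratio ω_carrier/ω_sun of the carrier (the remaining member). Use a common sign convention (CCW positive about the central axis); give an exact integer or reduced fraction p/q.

1/6

N_ring = 15 + 2·30 = 75
15(ω_s−ω_c) = −75(ω_r−ω_c),  ω_r=0, ω_s=1
15(1−ω_c) = −75(0−ω_c)  ⇒  90ω_c = 15  ⇒  ω_c = 1/6
ω_c/ω_s = 1/6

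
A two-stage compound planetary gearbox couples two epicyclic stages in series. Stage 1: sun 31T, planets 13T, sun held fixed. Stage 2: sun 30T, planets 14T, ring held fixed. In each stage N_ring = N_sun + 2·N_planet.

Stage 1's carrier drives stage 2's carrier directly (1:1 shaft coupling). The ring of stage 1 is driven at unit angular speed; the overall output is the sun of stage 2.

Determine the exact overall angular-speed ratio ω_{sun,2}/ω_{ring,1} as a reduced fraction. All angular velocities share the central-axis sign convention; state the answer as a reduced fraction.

19/10

Stage 1: N_ring = 31 + 2·13 = 57
Stage 1: 31(ω_s−ω_c) = −57(ω_r−ω_c),  ω_s=0, ω_r=1
Stage 1: 31(0−ω_c) = −57(1−ω_c)  ⇒  88ω_c = 57  ⇒  ω_c = 57/88
  ⇒ ω_c¹/ω_r¹ = 57/88
Stage 2: N_ring = 30 + 2·14 = 58
Stage 2: 30(ω_s−ω_c) = −58(ω_r−ω_c),  ω_r=0, ω_c=1
Stage 2: ω_s = 1 − (58/30)(0−1) = 44/15
  ⇒ ω_s²/ω_c² = 44/15
Coupling ω_c² = ω_c¹ ⇒ overall = 57/88 × 44/15 = 19/10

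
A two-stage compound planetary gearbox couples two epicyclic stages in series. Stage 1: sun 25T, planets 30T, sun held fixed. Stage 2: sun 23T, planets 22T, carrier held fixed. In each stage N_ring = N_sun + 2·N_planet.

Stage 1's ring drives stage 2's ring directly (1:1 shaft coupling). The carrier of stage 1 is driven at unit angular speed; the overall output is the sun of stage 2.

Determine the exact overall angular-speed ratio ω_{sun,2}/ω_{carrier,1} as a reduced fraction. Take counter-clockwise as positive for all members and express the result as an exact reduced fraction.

Stage 1: N_ring = 25 + 2·30 = 85
Stage 1: 25(ω_s−ω_c) = −85(ω_r−ω_c),  ω_s=0, ω_c=1
Stage 1: ω_r = 1 − (25/85)(0−1) = 22/17
  ⇒ ω_r¹/ω_c¹ = 22/17
Stage 2: N_ring = 23 + 2·22 = 67
Stage 2: 23(ω_s−ω_c) = −67(ω_r−ω_c),  ω_c=0, ω_r=1
Stage 2: ω_s = 0 − (67/23)(1−0) = -67/23
  ⇒ ω_s²/ω_r² = -67/23
Coupling ω_r² = ω_r¹ ⇒ overall = 22/17 × -67/23 = -1474/391

-1474/391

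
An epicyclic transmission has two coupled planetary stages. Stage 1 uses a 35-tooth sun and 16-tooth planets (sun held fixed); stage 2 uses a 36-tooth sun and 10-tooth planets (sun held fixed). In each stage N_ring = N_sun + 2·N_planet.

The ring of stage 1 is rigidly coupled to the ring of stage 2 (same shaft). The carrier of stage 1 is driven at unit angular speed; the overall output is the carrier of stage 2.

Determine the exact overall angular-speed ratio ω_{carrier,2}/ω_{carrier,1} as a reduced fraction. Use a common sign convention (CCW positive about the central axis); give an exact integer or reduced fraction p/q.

Stage 1: N_ring = 35 + 2·16 = 67
Stage 1: 35(ω_s−ω_c) = −67(ω_r−ω_c),  ω_s=0, ω_c=1
Stage 1: ω_r = 1 − (35/67)(0−1) = 102/67
  ⇒ ω_r¹/ω_c¹ = 102/67
Stage 2: N_ring = 36 + 2·10 = 56
Stage 2: 36(ω_s−ω_c) = −56(ω_r−ω_c),  ω_s=0, ω_r=1
Stage 2: 36(0−ω_c) = −56(1−ω_c)  ⇒  92ω_c = 56  ⇒  ω_c = 14/23
  ⇒ ω_c²/ω_r² = 14/23
Coupling ω_r² = ω_r¹ ⇒ overall = 102/67 × 14/23 = 1428/1541

1428/1541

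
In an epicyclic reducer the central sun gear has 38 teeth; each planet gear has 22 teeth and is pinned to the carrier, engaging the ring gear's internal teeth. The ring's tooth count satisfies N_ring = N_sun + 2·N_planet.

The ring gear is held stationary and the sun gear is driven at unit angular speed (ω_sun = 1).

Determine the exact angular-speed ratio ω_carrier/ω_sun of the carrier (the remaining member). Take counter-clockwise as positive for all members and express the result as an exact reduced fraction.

19/60

N_ring = 38 + 2·22 = 82
38(ω_s−ω_c) = −82(ω_r−ω_c),  ω_r=0, ω_s=1
38(1−ω_c) = −82(0−ω_c)  ⇒  120ω_c = 38  ⇒  ω_c = 19/60
ω_c/ω_s = 19/60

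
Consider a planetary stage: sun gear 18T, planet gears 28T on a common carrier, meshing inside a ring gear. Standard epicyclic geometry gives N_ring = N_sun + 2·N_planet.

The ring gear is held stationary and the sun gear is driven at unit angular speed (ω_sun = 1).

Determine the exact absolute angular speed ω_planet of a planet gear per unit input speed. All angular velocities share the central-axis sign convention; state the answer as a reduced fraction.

N_ring = 18 + 2·28 = 74
18(ω_s−ω_c) = −74(ω_r−ω_c),  ω_r=0, ω_s=1
18(1−ω_c) = −74(0−ω_c)  ⇒  92ω_c = 18  ⇒  ω_c = 9/46
sun–planet: 18·(1−9/46) = −28·(ω_p−ω_c)  ⇒  ω_p−ω_c = −(18/28)·(37/46) = -333/644
ω_p = 9/46 − 333/644 = -9/28

-9/28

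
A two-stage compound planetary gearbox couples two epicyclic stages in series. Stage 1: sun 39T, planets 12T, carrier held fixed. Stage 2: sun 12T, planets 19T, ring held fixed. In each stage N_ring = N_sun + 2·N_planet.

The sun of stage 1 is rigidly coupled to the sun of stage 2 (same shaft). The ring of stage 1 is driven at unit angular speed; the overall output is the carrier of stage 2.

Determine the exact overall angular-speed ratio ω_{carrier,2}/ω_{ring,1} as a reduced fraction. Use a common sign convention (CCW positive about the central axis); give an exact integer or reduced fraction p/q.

-126/403

Stage 1: N_ring = 39 + 2·12 = 63
Stage 1: 39(ω_s−ω_c) = −63(ω_r−ω_c),  ω_c=0, ω_r=1
Stage 1: ω_s = 0 − (63/39)(1−0) = -21/13
  ⇒ ω_s¹/ω_r¹ = -21/13
Stage 2: N_ring = 12 + 2·19 = 50
Stage 2: 12(ω_s−ω_c) = −50(ω_r−ω_c),  ω_r=0, ω_s=1
Stage 2: 12(1−ω_c) = −50(0−ω_c)  ⇒  62ω_c = 12  ⇒  ω_c = 6/31
  ⇒ ω_c²/ω_s² = 6/31
Coupling ω_s² = ω_s¹ ⇒ overall = -21/13 × 6/31 = -126/403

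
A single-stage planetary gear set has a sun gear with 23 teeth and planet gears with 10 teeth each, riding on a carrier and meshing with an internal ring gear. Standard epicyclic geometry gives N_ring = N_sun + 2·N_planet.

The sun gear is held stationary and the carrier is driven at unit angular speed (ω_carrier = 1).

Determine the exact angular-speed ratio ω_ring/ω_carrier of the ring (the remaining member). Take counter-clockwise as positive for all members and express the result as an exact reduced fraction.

N_ring = 23 + 2·10 = 43
23(ω_s−ω_c) = −43(ω_r−ω_c),  ω_s=0, ω_c=1
ω_r = 1 − (23/43)(0−1) = 66/43
ω_r/ω_c = 66/43

66/43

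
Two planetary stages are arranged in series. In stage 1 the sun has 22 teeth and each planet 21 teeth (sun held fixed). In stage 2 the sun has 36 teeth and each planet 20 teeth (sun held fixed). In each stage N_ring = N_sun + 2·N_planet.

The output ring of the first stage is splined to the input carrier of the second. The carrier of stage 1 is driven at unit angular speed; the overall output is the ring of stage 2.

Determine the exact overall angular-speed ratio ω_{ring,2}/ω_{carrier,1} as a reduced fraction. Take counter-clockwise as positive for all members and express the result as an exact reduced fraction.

301/152

Stage 1: N_ring = 22 + 2·21 = 64
Stage 1: 22(ω_s−ω_c) = −64(ω_r−ω_c),  ω_s=0, ω_c=1
Stage 1: ω_r = 1 − (22/64)(0−1) = 43/32
  ⇒ ω_r¹/ω_c¹ = 43/32
Stage 2: N_ring = 36 + 2·20 = 76
Stage 2: 36(ω_s−ω_c) = −76(ω_r−ω_c),  ω_s=0, ω_c=1
Stage 2: ω_r = 1 − (36/76)(0−1) = 28/19
  ⇒ ω_r²/ω_c² = 28/19
Coupling ω_c² = ω_r¹ ⇒ overall = 43/32 × 28/19 = 301/152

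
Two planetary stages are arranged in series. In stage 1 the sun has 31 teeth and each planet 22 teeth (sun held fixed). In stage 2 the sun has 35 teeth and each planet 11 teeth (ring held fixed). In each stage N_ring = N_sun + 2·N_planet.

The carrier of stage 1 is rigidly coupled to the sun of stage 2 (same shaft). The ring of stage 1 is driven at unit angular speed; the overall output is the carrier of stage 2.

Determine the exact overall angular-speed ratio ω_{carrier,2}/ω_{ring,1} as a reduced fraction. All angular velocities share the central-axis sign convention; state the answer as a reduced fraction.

2625/9752

Stage 1: N_ring = 31 + 2·22 = 75
Stage 1: 31(ω_s−ω_c) = −75(ω_r−ω_c),  ω_s=0, ω_r=1
Stage 1: 31(0−ω_c) = −75(1−ω_c)  ⇒  106ω_c = 75  ⇒  ω_c = 75/106
  ⇒ ω_c¹/ω_r¹ = 75/106
Stage 2: N_ring = 35 + 2·11 = 57
Stage 2: 35(ω_s−ω_c) = −57(ω_r−ω_c),  ω_r=0, ω_s=1
Stage 2: 35(1−ω_c) = −57(0−ω_c)  ⇒  92ω_c = 35  ⇒  ω_c = 35/92
  ⇒ ω_c²/ω_s² = 35/92
Coupling ω_s² = ω_c¹ ⇒ overall = 75/106 × 35/92 = 2625/9752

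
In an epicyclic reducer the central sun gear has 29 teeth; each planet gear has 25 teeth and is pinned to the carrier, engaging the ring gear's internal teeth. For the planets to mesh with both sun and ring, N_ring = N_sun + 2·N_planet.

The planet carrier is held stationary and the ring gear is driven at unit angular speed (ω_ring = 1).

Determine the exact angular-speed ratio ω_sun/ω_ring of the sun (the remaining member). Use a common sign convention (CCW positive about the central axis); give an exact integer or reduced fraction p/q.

-79/29

N_ring = 29 + 2·25 = 79
29(ω_s−ω_c) = −79(ω_r−ω_c),  ω_c=0, ω_r=1
ω_s = 0 − (79/29)(1−0) = -79/29
ω_s/ω_r = -79/29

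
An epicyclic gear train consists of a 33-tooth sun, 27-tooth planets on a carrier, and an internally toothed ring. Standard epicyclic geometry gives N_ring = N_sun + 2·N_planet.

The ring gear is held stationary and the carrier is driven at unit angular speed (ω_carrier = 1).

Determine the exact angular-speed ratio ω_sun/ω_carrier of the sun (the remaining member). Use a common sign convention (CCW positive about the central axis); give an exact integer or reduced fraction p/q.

40/11

N_ring = 33 + 2·27 = 87
33(ω_s−ω_c) = −87(ω_r−ω_c),  ω_r=0, ω_c=1
ω_s = 1 − (87/33)(0−1) = 40/11
ω_s/ω_c = 40/11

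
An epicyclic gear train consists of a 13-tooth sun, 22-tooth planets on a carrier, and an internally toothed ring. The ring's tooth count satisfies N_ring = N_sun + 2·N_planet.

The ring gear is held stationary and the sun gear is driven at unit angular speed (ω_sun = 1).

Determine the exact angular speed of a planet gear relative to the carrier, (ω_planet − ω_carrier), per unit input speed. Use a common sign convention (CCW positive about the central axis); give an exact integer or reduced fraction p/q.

N_ring = 13 + 2·22 = 57
13(ω_s−ω_c) = −57(ω_r−ω_c),  ω_r=0, ω_s=1
13(1−ω_c) = −57(0−ω_c)  ⇒  70ω_c = 13  ⇒  ω_c = 13/70
sun–planet: 13·(1−13/70) = −22·(ω_p−ω_c)  ⇒  ω_p−ω_c = −(13/22)·(57/70) = -741/1540

-741/1540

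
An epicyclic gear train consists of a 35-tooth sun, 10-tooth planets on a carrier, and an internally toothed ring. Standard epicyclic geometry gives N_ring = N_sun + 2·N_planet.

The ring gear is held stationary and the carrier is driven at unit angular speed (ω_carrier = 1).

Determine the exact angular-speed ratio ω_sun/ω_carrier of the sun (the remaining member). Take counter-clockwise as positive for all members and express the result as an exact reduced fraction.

N_ring = 35 + 2·10 = 55
35(ω_s−ω_c) = −55(ω_r−ω_c),  ω_r=0, ω_c=1
ω_s = 1 − (55/35)(0−1) = 18/7
ω_s/ω_c = 18/7

18/7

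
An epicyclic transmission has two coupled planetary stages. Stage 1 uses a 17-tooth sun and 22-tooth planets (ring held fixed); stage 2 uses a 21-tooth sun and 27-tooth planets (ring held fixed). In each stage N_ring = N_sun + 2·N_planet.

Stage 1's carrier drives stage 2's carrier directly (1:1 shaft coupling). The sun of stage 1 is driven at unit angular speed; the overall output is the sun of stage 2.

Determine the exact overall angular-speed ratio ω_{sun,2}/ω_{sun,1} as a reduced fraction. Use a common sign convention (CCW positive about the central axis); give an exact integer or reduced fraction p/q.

272/273

Stage 1: N_ring = 17 + 2·22 = 61
Stage 1: 17(ω_s−ω_c) = −61(ω_r−ω_c),  ω_r=0, ω_s=1
Stage 1: 17(1−ω_c) = −61(0−ω_c)  ⇒  78ω_c = 17  ⇒  ω_c = 17/78
  ⇒ ω_c¹/ω_s¹ = 17/78
Stage 2: N_ring = 21 + 2·27 = 75
Stage 2: 21(ω_s−ω_c) = −75(ω_r−ω_c),  ω_r=0, ω_c=1
Stage 2: ω_s = 1 − (75/21)(0−1) = 32/7
  ⇒ ω_s²/ω_c² = 32/7
Coupling ω_c² = ω_c¹ ⇒ overall = 17/78 × 32/7 = 272/273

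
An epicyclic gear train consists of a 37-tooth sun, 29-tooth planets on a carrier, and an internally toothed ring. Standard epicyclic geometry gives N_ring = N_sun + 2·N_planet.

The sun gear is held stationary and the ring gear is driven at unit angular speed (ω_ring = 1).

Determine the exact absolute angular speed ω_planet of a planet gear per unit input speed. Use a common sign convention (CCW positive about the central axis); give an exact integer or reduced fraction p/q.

N_ring = 37 + 2·29 = 95
37(ω_s−ω_c) = −95(ω_r−ω_c),  ω_s=0, ω_r=1
37(0−ω_c) = −95(1−ω_c)  ⇒  132ω_c = 95  ⇒  ω_c = 95/132
sun–planet: 37·(0−95/132) = −29·(ω_p−ω_c)  ⇒  ω_p−ω_c = −(37/29)·(-95/132) = 3515/3828
ω_p = 95/132 + 3515/3828 = 95/58

95/58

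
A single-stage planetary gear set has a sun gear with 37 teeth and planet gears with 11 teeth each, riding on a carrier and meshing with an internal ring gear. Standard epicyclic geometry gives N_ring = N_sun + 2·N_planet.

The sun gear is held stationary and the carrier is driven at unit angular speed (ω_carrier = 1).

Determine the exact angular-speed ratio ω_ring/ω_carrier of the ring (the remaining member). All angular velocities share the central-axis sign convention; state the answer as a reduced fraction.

N_ring = 37 + 2·11 = 59
37(ω_s−ω_c) = −59(ω_r−ω_c),  ω_s=0, ω_c=1
ω_r = 1 − (37/59)(0−1) = 96/59
ω_r/ω_c = 96/59

96/59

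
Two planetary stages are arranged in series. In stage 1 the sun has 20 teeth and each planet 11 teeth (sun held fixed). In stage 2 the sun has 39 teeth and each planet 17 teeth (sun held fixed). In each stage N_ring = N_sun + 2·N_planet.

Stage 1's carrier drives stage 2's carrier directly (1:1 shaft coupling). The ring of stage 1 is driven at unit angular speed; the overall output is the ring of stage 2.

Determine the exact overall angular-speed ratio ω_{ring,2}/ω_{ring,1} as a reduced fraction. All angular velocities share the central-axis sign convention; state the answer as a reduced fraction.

Stage 1: N_ring = 20 + 2·11 = 42
Stage 1: 20(ω_s−ω_c) = −42(ω_r−ω_c),  ω_s=0, ω_r=1
Stage 1: 20(0−ω_c) = −42(1−ω_c)  ⇒  62ω_c = 42  ⇒  ω_c = 21/31
  ⇒ ω_c¹/ω_r¹ = 21/31
Stage 2: N_ring = 39 + 2·17 = 73
Stage 2: 39(ω_s−ω_c) = −73(ω_r−ω_c),  ω_s=0, ω_c=1
Stage 2: ω_r = 1 − (39/73)(0−1) = 112/73
  ⇒ ω_r²/ω_c² = 112/73
Coupling ω_c² = ω_c¹ ⇒ overall = 21/31 × 112/73 = 2352/2263

2352/2263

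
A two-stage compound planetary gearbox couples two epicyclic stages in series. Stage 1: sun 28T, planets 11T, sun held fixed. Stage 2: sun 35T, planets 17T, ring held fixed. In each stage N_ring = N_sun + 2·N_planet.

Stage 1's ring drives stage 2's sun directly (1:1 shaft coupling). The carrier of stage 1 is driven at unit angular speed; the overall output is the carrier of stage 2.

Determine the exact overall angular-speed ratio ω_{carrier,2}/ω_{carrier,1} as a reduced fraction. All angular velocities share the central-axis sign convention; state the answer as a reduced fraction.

Stage 1: N_ring = 28 + 2·11 = 50
Stage 1: 28(ω_s−ω_c) = −50(ω_r−ω_c),  ω_s=0, ω_c=1
Stage 1: ω_r = 1 − (28/50)(0−1) = 39/25
  ⇒ ω_r¹/ω_c¹ = 39/25
Stage 2: N_ring = 35 + 2·17 = 69
Stage 2: 35(ω_s−ω_c) = −69(ω_r−ω_c),  ω_r=0, ω_s=1
Stage 2: 35(1−ω_c) = −69(0−ω_c)  ⇒  104ω_c = 35  ⇒  ω_c = 35/104
  ⇒ ω_c²/ω_s² = 35/104
Coupling ω_s² = ω_r¹ ⇒ overall = 39/25 × 35/104 = 21/40

21/40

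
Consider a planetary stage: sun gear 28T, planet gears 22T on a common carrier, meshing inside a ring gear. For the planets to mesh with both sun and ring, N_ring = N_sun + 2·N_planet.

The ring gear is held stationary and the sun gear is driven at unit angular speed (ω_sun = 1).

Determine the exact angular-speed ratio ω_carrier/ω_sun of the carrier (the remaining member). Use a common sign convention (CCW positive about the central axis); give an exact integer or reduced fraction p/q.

N_ring = 28 + 2·22 = 72
28(ω_s−ω_c) = −72(ω_r−ω_c),  ω_r=0, ω_s=1
28(1−ω_c) = −72(0−ω_c)  ⇒  100ω_c = 28  ⇒  ω_c = 7/25
ω_c/ω_s = 7/25

7/25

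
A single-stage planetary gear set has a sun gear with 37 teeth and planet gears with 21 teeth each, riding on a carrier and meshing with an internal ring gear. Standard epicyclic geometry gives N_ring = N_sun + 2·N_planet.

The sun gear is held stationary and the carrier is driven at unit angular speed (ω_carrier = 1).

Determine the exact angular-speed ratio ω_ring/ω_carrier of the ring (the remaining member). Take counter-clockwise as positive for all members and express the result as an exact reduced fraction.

116/79

N_ring = 37 + 2·21 = 79
37(ω_s−ω_c) = −79(ω_r−ω_c),  ω_s=0, ω_c=1
ω_r = 1 − (37/79)(0−1) = 116/79
ω_r/ω_c = 116/79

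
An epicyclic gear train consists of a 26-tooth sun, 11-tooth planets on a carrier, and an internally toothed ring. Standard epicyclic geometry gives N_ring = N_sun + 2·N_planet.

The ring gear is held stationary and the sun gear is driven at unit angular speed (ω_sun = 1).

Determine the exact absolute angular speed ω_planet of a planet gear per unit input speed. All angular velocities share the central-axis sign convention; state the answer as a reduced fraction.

-13/11

N_ring = 26 + 2·11 = 48
26(ω_s−ω_c) = −48(ω_r−ω_c),  ω_r=0, ω_s=1
26(1−ω_c) = −48(0−ω_c)  ⇒  74ω_c = 26  ⇒  ω_c = 13/37
sun–planet: 26·(1−13/37) = −11·(ω_p−ω_c)  ⇒  ω_p−ω_c = −(26/11)·(24/37) = -624/407
ω_p = 13/37 − 624/407 = -13/11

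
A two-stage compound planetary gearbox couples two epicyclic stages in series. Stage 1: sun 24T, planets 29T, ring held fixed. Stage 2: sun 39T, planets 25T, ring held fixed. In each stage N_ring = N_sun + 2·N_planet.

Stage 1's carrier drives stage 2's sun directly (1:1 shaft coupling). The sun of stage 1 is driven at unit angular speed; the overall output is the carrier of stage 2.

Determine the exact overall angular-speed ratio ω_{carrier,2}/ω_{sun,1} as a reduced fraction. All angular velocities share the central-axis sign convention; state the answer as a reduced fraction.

Stage 1: N_ring = 24 + 2·29 = 82
Stage 1: 24(ω_s−ω_c) = −82(ω_r−ω_c),  ω_r=0, ω_s=1
Stage 1: 24(1−ω_c) = −82(0−ω_c)  ⇒  106ω_c = 24  ⇒  ω_c = 12/53
  ⇒ ω_c¹/ω_s¹ = 12/53
Stage 2: N_ring = 39 + 2·25 = 89
Stage 2: 39(ω_s−ω_c) = −89(ω_r−ω_c),  ω_r=0, ω_s=1
Stage 2: 39(1−ω_c) = −89(0−ω_c)  ⇒  128ω_c = 39  ⇒  ω_c = 39/128
  ⇒ ω_c²/ω_s² = 39/128
Coupling ω_s² = ω_c¹ ⇒ overall = 12/53 × 39/128 = 117/1696

117/1696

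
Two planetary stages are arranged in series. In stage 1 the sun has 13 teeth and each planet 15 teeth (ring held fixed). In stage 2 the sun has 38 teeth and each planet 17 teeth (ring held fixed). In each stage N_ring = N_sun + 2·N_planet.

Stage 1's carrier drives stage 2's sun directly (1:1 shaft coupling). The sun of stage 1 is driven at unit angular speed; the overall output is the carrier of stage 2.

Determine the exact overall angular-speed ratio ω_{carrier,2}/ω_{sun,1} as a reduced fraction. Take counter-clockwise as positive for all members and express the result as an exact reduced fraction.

247/3080

Stage 1: N_ring = 13 + 2·15 = 43
Stage 1: 13(ω_s−ω_c) = −43(ω_r−ω_c),  ω_r=0, ω_s=1
Stage 1: 13(1−ω_c) = −43(0−ω_c)  ⇒  56ω_c = 13  ⇒  ω_c = 13/56
  ⇒ ω_c¹/ω_s¹ = 13/56
Stage 2: N_ring = 38 + 2·17 = 72
Stage 2: 38(ω_s−ω_c) = −72(ω_r−ω_c),  ω_r=0, ω_s=1
Stage 2: 38(1−ω_c) = −72(0−ω_c)  ⇒  110ω_c = 38  ⇒  ω_c = 19/55
  ⇒ ω_c²/ω_s² = 19/55
Coupling ω_s² = ω_c¹ ⇒ overall = 13/56 × 19/55 = 247/3080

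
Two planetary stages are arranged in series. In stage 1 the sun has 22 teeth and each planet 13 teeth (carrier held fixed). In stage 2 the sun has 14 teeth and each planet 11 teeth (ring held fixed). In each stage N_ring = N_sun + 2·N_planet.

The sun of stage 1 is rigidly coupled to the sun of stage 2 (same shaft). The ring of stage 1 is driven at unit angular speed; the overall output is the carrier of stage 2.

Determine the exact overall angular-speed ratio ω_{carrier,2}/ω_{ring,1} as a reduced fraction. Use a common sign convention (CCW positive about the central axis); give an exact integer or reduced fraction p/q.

-168/275

Stage 1: N_ring = 22 + 2·13 = 48
Stage 1: 22(ω_s−ω_c) = −48(ω_r−ω_c),  ω_c=0, ω_r=1
Stage 1: ω_s = 0 − (48/22)(1−0) = -24/11
  ⇒ ω_s¹/ω_r¹ = -24/11
Stage 2: N_ring = 14 + 2·11 = 36
Stage 2: 14(ω_s−ω_c) = −36(ω_r−ω_c),  ω_r=0, ω_s=1
Stage 2: 14(1−ω_c) = −36(0−ω_c)  ⇒  50ω_c = 14  ⇒  ω_c = 7/25
  ⇒ ω_c²/ω_s² = 7/25
Coupling ω_s² = ω_s¹ ⇒ overall = -24/11 × 7/25 = -168/275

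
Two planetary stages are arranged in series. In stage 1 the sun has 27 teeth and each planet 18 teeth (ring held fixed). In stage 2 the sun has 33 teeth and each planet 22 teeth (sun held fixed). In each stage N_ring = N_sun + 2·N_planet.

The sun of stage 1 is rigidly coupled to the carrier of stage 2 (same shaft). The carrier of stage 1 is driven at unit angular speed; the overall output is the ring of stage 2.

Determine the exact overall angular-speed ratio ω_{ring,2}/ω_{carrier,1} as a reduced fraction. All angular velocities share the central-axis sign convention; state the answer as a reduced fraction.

100/21

Stage 1: N_ring = 27 + 2·18 = 63
Stage 1: 27(ω_s−ω_c) = −63(ω_r−ω_c),  ω_r=0, ω_c=1
Stage 1: ω_s = 1 − (63/27)(0−1) = 10/3
  ⇒ ω_s¹/ω_c¹ = 10/3
Stage 2: N_ring = 33 + 2·22 = 77
Stage 2: 33(ω_s−ω_c) = −77(ω_r−ω_c),  ω_s=0, ω_c=1
Stage 2: ω_r = 1 − (33/77)(0−1) = 10/7
  ⇒ ω_r²/ω_c² = 10/7
Coupling ω_c² = ω_s¹ ⇒ overall = 10/3 × 10/7 = 100/21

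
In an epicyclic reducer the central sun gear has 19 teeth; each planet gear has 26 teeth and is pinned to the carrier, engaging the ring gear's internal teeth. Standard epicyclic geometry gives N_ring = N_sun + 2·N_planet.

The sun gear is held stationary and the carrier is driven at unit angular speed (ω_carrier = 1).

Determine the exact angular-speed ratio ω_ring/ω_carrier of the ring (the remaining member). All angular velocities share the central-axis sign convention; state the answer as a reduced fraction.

90/71

N_ring = 19 + 2·26 = 71
19(ω_s−ω_c) = −71(ω_r−ω_c),  ω_s=0, ω_c=1
ω_r = 1 − (19/71)(0−1) = 90/71
ω_r/ω_c = 90/71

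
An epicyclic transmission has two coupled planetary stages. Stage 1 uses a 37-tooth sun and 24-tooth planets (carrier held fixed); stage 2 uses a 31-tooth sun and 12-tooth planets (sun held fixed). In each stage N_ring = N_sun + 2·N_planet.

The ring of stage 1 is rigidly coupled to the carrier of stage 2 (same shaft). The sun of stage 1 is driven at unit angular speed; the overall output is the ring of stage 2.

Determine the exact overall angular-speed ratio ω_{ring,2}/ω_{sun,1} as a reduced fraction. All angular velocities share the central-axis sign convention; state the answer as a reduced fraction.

-3182/4675

Stage 1: N_ring = 37 + 2·24 = 85
Stage 1: 37(ω_s−ω_c) = −85(ω_r−ω_c),  ω_c=0, ω_s=1
Stage 1: ω_r = 0 − (37/85)(1−0) = -37/85
  ⇒ ω_r¹/ω_s¹ = -37/85
Stage 2: N_ring = 31 + 2·12 = 55
Stage 2: 31(ω_s−ω_c) = −55(ω_r−ω_c),  ω_s=0, ω_c=1
Stage 2: ω_r = 1 − (31/55)(0−1) = 86/55
  ⇒ ω_r²/ω_c² = 86/55
Coupling ω_c² = ω_r¹ ⇒ overall = -37/85 × 86/55 = -3182/4675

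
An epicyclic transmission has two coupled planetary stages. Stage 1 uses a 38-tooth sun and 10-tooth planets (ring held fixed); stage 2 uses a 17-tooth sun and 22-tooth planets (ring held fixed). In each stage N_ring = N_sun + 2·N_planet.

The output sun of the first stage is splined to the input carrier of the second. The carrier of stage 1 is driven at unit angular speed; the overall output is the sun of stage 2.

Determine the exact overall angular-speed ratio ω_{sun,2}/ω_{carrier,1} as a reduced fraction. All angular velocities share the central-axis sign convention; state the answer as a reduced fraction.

3744/323

Stage 1: N_ring = 38 + 2·10 = 58
Stage 1: 38(ω_s−ω_c) = −58(ω_r−ω_c),  ω_r=0, ω_c=1
Stage 1: ω_s = 1 − (58/38)(0−1) = 48/19
  ⇒ ω_s¹/ω_c¹ = 48/19
Stage 2: N_ring = 17 + 2·22 = 61
Stage 2: 17(ω_s−ω_c) = −61(ω_r−ω_c),  ω_r=0, ω_c=1
Stage 2: ω_s = 1 − (61/17)(0−1) = 78/17
  ⇒ ω_s²/ω_c² = 78/17
Coupling ω_c² = ω_s¹ ⇒ overall = 48/19 × 78/17 = 3744/323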